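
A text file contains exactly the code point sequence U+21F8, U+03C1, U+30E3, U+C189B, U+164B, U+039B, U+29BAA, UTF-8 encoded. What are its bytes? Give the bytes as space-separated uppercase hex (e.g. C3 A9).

U+21F8: 3-byte form → E2 87 B8.
U+03C1: 2-byte form → CF 81.
U+30E3: 3-byte form → E3 83 A3.
U+C189B: 4-byte form → F3 81 A2 9B.
U+164B: 3-byte form → E1 99 8B.
U+039B: 2-byte form → CE 9B.
U+29BAA: 4-byte form → F0 A9 AE AA.
Concatenated (21 bytes): E2 87 B8 CF 81 E3 83 A3 F3 81 A2 9B E1 99 8B CE 9B F0 A9 AE AA.

E2 87 B8 CF 81 E3 83 A3 F3 81 A2 9B E1 99 8B CE 9B F0 A9 AE AA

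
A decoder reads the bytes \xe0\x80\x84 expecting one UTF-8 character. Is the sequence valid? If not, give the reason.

invalid (overlong encoding)

Leading byte 0xE0 = 11100000 → 3-byte form.
Continuation bytes all match 10xxxxxx. Payload decodes to 0x4.
But 0x4 < 0x800, the minimum for a 3-byte sequence — this is an overlong encoding.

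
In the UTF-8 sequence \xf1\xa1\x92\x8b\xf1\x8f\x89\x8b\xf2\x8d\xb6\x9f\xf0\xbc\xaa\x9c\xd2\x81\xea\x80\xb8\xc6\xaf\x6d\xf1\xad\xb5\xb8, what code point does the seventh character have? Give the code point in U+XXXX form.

U+01AF

Offset 0: leading byte 0xF1 = 11110001 → 4-byte char #1 = F1 A1 92 8B.
Offset 4: leading byte 0xF1 = 11110001 → 4-byte char #2 = F1 8F 89 8B.
Offset 8: leading byte 0xF2 = 11110010 → 4-byte char #3 = F2 8D B6 9F.
Offset 12: leading byte 0xF0 = 11110000 → 4-byte char #4 = F0 BC AA 9C.
Offset 16: leading byte 0xD2 = 11010010 → 2-byte char #5 = D2 81.
Offset 18: leading byte 0xEA = 11101010 → 3-byte char #6 = EA 80 B8.
Offset 21: leading byte 0xC6 = 11000110 → 2-byte char #7 = C6 AF.
Leading byte 0xC6 = 11000110 matches 110xxxxx → 2-byte sequence.
Byte 1: 0xC6 = 11000110, payload 00110 (5 bits).
Byte 2: 0xAF = 10101111 (10xxxxxx ✓), payload 101111.
Concatenate: 00110101111 = 0x1AF (11 bits → U+01AF).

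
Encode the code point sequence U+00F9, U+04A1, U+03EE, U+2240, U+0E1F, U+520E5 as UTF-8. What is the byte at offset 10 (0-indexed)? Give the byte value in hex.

U+00F9 → 2-byte form C3 B9 at offsets 0–1.
U+04A1 → 2-byte form D2 A1 at offsets 2–3.
U+03EE → 2-byte form CF AE at offsets 4–5.
U+2240 → 3-byte form E2 89 80 at offsets 6–8.
U+0E1F → 3-byte form E0 B8 9F at offsets 9–11.
Offset 10 falls in char 5's range; it's byte 2 of E0 B8 9F = 0xB8.

0xB8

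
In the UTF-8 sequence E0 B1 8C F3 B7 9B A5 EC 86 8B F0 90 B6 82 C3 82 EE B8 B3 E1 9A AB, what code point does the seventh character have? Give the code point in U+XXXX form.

Offset 0: leading byte 0xE0 = 11100000 → 3-byte char #1 = E0 B1 8C.
Offset 3: leading byte 0xF3 = 11110011 → 4-byte char #2 = F3 B7 9B A5.
Offset 7: leading byte 0xEC = 11101100 → 3-byte char #3 = EC 86 8B.
Offset 10: leading byte 0xF0 = 11110000 → 4-byte char #4 = F0 90 B6 82.
Offset 14: leading byte 0xC3 = 11000011 → 2-byte char #5 = C3 82.
Offset 16: leading byte 0xEE = 11101110 → 3-byte char #6 = EE B8 B3.
Offset 19: leading byte 0xE1 = 11100001 → 3-byte char #7 = E1 9A AB.
Leading byte 0xE1 = 11100001 matches 1110xxxx → 3-byte sequence.
Byte 1: 0xE1 = 11100001, payload 0001 (4 bits).
Byte 2: 0x9A = 10011010 (10xxxxxx ✓), payload 011010.
Byte 3: 0xAB = 10101011 (10xxxxxx ✓), payload 101011.
Concatenate: 0001011010101011 = 0x16AB (16 bits → U+16AB).

U+16AB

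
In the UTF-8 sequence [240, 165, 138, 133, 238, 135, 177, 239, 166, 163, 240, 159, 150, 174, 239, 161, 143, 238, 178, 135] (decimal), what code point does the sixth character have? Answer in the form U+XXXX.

U+EC87

Offset 0: leading byte 0xF0 = 11110000 → 4-byte char #1 = F0 A5 8A 85.
Offset 4: leading byte 0xEE = 11101110 → 3-byte char #2 = EE 87 B1.
Offset 7: leading byte 0xEF = 11101111 → 3-byte char #3 = EF A6 A3.
Offset 10: leading byte 0xF0 = 11110000 → 4-byte char #4 = F0 9F 96 AE.
Offset 14: leading byte 0xEF = 11101111 → 3-byte char #5 = EF A1 8F.
Offset 17: leading byte 0xEE = 11101110 → 3-byte char #6 = EE B2 87.
Leading byte 0xEE = 11101110 matches 1110xxxx → 3-byte sequence.
Byte 1: 0xEE = 11101110, payload 1110 (4 bits).
Byte 2: 0xB2 = 10110010 (10xxxxxx ✓), payload 110010.
Byte 3: 0x87 = 10000111 (10xxxxxx ✓), payload 000111.
Concatenate: 1110110010000111 = 0xEC87 (16 bits → U+EC87).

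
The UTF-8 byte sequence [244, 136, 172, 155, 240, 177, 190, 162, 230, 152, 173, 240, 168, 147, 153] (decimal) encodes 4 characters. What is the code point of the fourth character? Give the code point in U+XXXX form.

Offset 0: leading byte 0xF4 = 11110100 → 4-byte char #1 = F4 88 AC 9B.
Offset 4: leading byte 0xF0 = 11110000 → 4-byte char #2 = F0 B1 BE A2.
Offset 8: leading byte 0xE6 = 11100110 → 3-byte char #3 = E6 98 AD.
Offset 11: leading byte 0xF0 = 11110000 → 4-byte char #4 = F0 A8 93 99.
Leading byte 0xF0 = 11110000 matches 11110xxx → 4-byte sequence.
Byte 1: 0xF0 = 11110000, payload 000 (3 bits).
Byte 2: 0xA8 = 10101000 (10xxxxxx ✓), payload 101000.
Byte 3: 0x93 = 10010011 (10xxxxxx ✓), payload 010011.
Byte 4: 0x99 = 10011001 (10xxxxxx ✓), payload 011001.
Concatenate: 000101000010011011001 = 0x284D9 (21 bits → U+284D9).

U+284D9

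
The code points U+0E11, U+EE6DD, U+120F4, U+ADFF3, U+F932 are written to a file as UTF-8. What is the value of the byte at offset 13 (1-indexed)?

0xAD

1-indexed offset 13 is 0-indexed offset 12.
U+0E11 → 3-byte form E0 B8 91 at offsets 0–2.
U+EE6DD → 4-byte form F3 AE 9B 9D at offsets 3–6.
U+120F4 → 4-byte form F0 92 83 B4 at offsets 7–10.
U+ADFF3 → 4-byte form F2 AD BF B3 at offsets 11–14.
Offset 12 falls in char 4's range; it's byte 2 of F2 AD BF B3 = 0xAD.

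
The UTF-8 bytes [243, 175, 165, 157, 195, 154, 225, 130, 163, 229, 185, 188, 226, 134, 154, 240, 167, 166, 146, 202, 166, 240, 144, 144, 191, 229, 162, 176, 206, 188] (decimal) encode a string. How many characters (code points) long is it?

Byte at offset 0: 0xF3 = 11110011 → 4-byte char (#1). Advance 4.
Byte at offset 4: 0xC3 = 11000011 → 2-byte char (#2). Advance 2.
Byte at offset 6: 0xE1 = 11100001 → 3-byte char (#3). Advance 3.
Byte at offset 9: 0xE5 = 11100101 → 3-byte char (#4). Advance 3.
Byte at offset 12: 0xE2 = 11100010 → 3-byte char (#5). Advance 3.
Byte at offset 15: 0xF0 = 11110000 → 4-byte char (#6). Advance 4.
Byte at offset 19: 0xCA = 11001010 → 2-byte char (#7). Advance 2.
Byte at offset 21: 0xF0 = 11110000 → 4-byte char (#8). Advance 4.
Byte at offset 25: 0xE5 = 11100101 → 3-byte char (#9). Advance 3.
Byte at offset 28: 0xCE = 11001110 → 2-byte char (#10). Advance 2.
Reached end at offset 30 after 10 code points.

10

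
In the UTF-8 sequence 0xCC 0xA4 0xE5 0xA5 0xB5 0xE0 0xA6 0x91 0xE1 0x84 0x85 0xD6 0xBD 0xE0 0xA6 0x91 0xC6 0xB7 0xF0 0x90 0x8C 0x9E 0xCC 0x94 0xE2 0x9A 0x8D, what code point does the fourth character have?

U+1105

Offset 0: leading byte 0xCC = 11001100 → 2-byte char #1 = CC A4.
Offset 2: leading byte 0xE5 = 11100101 → 3-byte char #2 = E5 A5 B5.
Offset 5: leading byte 0xE0 = 11100000 → 3-byte char #3 = E0 A6 91.
Offset 8: leading byte 0xE1 = 11100001 → 3-byte char #4 = E1 84 85.
Leading byte 0xE1 = 11100001 matches 1110xxxx → 3-byte sequence.
Byte 1: 0xE1 = 11100001, payload 0001 (4 bits).
Byte 2: 0x84 = 10000100 (10xxxxxx ✓), payload 000100.
Byte 3: 0x85 = 10000101 (10xxxxxx ✓), payload 000101.
Concatenate: 0001000100000101 = 0x1105 (16 bits → U+1105).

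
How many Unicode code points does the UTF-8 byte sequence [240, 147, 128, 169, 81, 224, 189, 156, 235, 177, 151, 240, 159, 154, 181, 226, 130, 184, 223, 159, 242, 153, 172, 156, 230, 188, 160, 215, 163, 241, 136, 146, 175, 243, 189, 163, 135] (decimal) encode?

12

Byte at offset 0: 0xF0 = 11110000 → 4-byte char (#1). Advance 4.
Byte at offset 4: 0x51 = 01010001 → 1-byte char (#2). Advance 1.
Byte at offset 5: 0xE0 = 11100000 → 3-byte char (#3). Advance 3.
Byte at offset 8: 0xEB = 11101011 → 3-byte char (#4). Advance 3.
Byte at offset 11: 0xF0 = 11110000 → 4-byte char (#5). Advance 4.
Byte at offset 15: 0xE2 = 11100010 → 3-byte char (#6). Advance 3.
Byte at offset 18: 0xDF = 11011111 → 2-byte char (#7). Advance 2.
Byte at offset 20: 0xF2 = 11110010 → 4-byte char (#8). Advance 4.
Byte at offset 24: 0xE6 = 11100110 → 3-byte char (#9). Advance 3.
Byte at offset 27: 0xD7 = 11010111 → 2-byte char (#10). Advance 2.
Byte at offset 29: 0xF1 = 11110001 → 4-byte char (#11). Advance 4.
Byte at offset 33: 0xF3 = 11110011 → 4-byte char (#12). Advance 4.
Reached end at offset 37 after 12 code points.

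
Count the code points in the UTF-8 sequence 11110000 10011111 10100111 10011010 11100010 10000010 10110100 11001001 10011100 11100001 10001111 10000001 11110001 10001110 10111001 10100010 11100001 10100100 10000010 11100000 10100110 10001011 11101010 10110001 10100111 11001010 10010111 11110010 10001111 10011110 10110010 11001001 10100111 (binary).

Byte at offset 0: 0xF0 = 11110000 → 4-byte char (#1). Advance 4.
Byte at offset 4: 0xE2 = 11100010 → 3-byte char (#2). Advance 3.
Byte at offset 7: 0xC9 = 11001001 → 2-byte char (#3). Advance 2.
Byte at offset 9: 0xE1 = 11100001 → 3-byte char (#4). Advance 3.
Byte at offset 12: 0xF1 = 11110001 → 4-byte char (#5). Advance 4.
Byte at offset 16: 0xE1 = 11100001 → 3-byte char (#6). Advance 3.
Byte at offset 19: 0xE0 = 11100000 → 3-byte char (#7). Advance 3.
Byte at offset 22: 0xEA = 11101010 → 3-byte char (#8). Advance 3.
Byte at offset 25: 0xCA = 11001010 → 2-byte char (#9). Advance 2.
Byte at offset 27: 0xF2 = 11110010 → 4-byte char (#10). Advance 4.
Byte at offset 31: 0xC9 = 11001001 → 2-byte char (#11). Advance 2.
Reached end at offset 33 after 11 code points.

11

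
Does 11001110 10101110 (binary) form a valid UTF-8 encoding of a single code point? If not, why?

Leading byte 0xCE = 11001110 → 2-byte form.
Continuation bytes 0xAE=10101110 all match 10xxxxxx.
Decoded value 0x3AE is ≥ 0x80 (shortest form) and not a surrogate.

valid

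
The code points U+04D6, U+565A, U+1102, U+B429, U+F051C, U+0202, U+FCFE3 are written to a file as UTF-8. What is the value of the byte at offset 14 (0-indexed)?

U+04D6 → 2-byte form D3 96 at offsets 0–1.
U+565A → 3-byte form E5 99 9A at offsets 2–4.
U+1102 → 3-byte form E1 84 82 at offsets 5–7.
U+B429 → 3-byte form EB 90 A9 at offsets 8–10.
U+F051C → 4-byte form F3 B0 94 9C at offsets 11–14.
Offset 14 falls in char 5's range; it's byte 4 of F3 B0 94 9C = 0x9C.

0x9C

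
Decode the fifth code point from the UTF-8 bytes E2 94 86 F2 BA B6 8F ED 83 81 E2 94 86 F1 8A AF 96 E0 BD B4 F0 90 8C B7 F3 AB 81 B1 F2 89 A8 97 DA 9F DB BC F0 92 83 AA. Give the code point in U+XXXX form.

U+4ABD6

Offset 0: leading byte 0xE2 = 11100010 → 3-byte char #1 = E2 94 86.
Offset 3: leading byte 0xF2 = 11110010 → 4-byte char #2 = F2 BA B6 8F.
Offset 7: leading byte 0xED = 11101101 → 3-byte char #3 = ED 83 81.
Offset 10: leading byte 0xE2 = 11100010 → 3-byte char #4 = E2 94 86.
Offset 13: leading byte 0xF1 = 11110001 → 4-byte char #5 = F1 8A AF 96.
Leading byte 0xF1 = 11110001 matches 11110xxx → 4-byte sequence.
Byte 1: 0xF1 = 11110001, payload 001 (3 bits).
Byte 2: 0x8A = 10001010 (10xxxxxx ✓), payload 001010.
Byte 3: 0xAF = 10101111 (10xxxxxx ✓), payload 101111.
Byte 4: 0x96 = 10010110 (10xxxxxx ✓), payload 010110.
Concatenate: 001001010101111010110 = 0x4ABD6 (21 bits → U+4ABD6).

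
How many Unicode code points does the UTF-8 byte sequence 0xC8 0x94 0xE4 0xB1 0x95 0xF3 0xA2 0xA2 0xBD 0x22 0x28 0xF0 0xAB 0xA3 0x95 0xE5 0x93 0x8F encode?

7

Byte at offset 0: 0xC8 = 11001000 → 2-byte char (#1). Advance 2.
Byte at offset 2: 0xE4 = 11100100 → 3-byte char (#2). Advance 3.
Byte at offset 5: 0xF3 = 11110011 → 4-byte char (#3). Advance 4.
Byte at offset 9: 0x22 = 00100010 → 1-byte char (#4). Advance 1.
Byte at offset 10: 0x28 = 00101000 → 1-byte char (#5). Advance 1.
Byte at offset 11: 0xF0 = 11110000 → 4-byte char (#6). Advance 4.
Byte at offset 15: 0xE5 = 11100101 → 3-byte char (#7). Advance 3.
Reached end at offset 18 after 7 code points.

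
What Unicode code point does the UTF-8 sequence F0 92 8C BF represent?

Leading byte 0xF0 = 11110000 matches 11110xxx → 4-byte sequence.
Byte 1: 0xF0 = 11110000, payload 000 (3 bits).
Byte 2: 0x92 = 10010010 (10xxxxxx ✓), payload 010010.
Byte 3: 0x8C = 10001100 (10xxxxxx ✓), payload 001100.
Byte 4: 0xBF = 10111111 (10xxxxxx ✓), payload 111111.
Concatenate: 000010010001100111111 = 0x1233F (21 bits → U+1233F).

U+1233F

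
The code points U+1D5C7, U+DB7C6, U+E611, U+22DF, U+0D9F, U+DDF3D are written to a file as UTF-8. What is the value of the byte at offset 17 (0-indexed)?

U+1D5C7 → 4-byte form F0 9D 97 87 at offsets 0–3.
U+DB7C6 → 4-byte form F3 9B 9F 86 at offsets 4–7.
U+E611 → 3-byte form EE 98 91 at offsets 8–10.
U+22DF → 3-byte form E2 8B 9F at offsets 11–13.
U+0D9F → 3-byte form E0 B6 9F at offsets 14–16.
U+DDF3D → 4-byte form F3 9D BC BD at offsets 17–20.
Offset 17 falls in char 6's range; it's byte 1 of F3 9D BC BD = 0xF3.

0xF3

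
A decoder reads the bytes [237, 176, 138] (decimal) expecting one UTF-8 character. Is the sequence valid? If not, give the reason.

Structurally a 3-byte sequence; payload = 0xDC0A.
But 0xDC0A is in U+D800–U+DFFF, the surrogate range. Surrogates are not Unicode scalar values and are forbidden in UTF-8.

invalid (encodes a surrogate (U+D800–U+DFFF))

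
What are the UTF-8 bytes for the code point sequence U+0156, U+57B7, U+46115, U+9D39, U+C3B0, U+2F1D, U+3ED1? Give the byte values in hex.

C5 96 E5 9E B7 F1 86 84 95 E9 B4 B9 EC 8E B0 E2 BC 9D E3 BB 91

U+0156: 2-byte form → C5 96.
U+57B7: 3-byte form → E5 9E B7.
U+46115: 4-byte form → F1 86 84 95.
U+9D39: 3-byte form → E9 B4 B9.
U+C3B0: 3-byte form → EC 8E B0.
U+2F1D: 3-byte form → E2 BC 9D.
U+3ED1: 3-byte form → E3 BB 91.
Concatenated (21 bytes): C5 96 E5 9E B7 F1 86 84 95 E9 B4 B9 EC 8E B0 E2 BC 9D E3 BB 91.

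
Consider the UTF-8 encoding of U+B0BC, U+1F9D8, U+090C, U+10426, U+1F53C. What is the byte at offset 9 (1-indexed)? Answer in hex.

0xA4

1-indexed offset 9 is 0-indexed offset 8.
U+B0BC → 3-byte form EB 82 BC at offsets 0–2.
U+1F9D8 → 4-byte form F0 9F A7 98 at offsets 3–6.
U+090C → 3-byte form E0 A4 8C at offsets 7–9.
Offset 8 falls in char 3's range; it's byte 2 of E0 A4 8C = 0xA4.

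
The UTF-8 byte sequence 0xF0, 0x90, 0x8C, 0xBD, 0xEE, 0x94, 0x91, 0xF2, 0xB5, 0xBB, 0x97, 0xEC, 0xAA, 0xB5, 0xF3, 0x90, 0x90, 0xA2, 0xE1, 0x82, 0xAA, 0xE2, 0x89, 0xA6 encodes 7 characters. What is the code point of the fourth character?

U+CAB5

Offset 0: leading byte 0xF0 = 11110000 → 4-byte char #1 = F0 90 8C BD.
Offset 4: leading byte 0xEE = 11101110 → 3-byte char #2 = EE 94 91.
Offset 7: leading byte 0xF2 = 11110010 → 4-byte char #3 = F2 B5 BB 97.
Offset 11: leading byte 0xEC = 11101100 → 3-byte char #4 = EC AA B5.
Leading byte 0xEC = 11101100 matches 1110xxxx → 3-byte sequence.
Byte 1: 0xEC = 11101100, payload 1100 (4 bits).
Byte 2: 0xAA = 10101010 (10xxxxxx ✓), payload 101010.
Byte 3: 0xB5 = 10110101 (10xxxxxx ✓), payload 110101.
Concatenate: 1100101010110101 = 0xCAB5 (16 bits → U+CAB5).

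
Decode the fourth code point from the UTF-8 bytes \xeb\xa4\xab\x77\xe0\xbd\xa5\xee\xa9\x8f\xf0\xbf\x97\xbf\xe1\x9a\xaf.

Offset 0: leading byte 0xEB = 11101011 → 3-byte char #1 = EB A4 AB.
Offset 3: leading byte 0x77 = 01110111 → 1-byte char #2 = 77.
Offset 4: leading byte 0xE0 = 11100000 → 3-byte char #3 = E0 BD A5.
Offset 7: leading byte 0xEE = 11101110 → 3-byte char #4 = EE A9 8F.
Leading byte 0xEE = 11101110 matches 1110xxxx → 3-byte sequence.
Byte 1: 0xEE = 11101110, payload 1110 (4 bits).
Byte 2: 0xA9 = 10101001 (10xxxxxx ✓), payload 101001.
Byte 3: 0x8F = 10001111 (10xxxxxx ✓), payload 001111.
Concatenate: 1110101001001111 = 0xEA4F (16 bits → U+EA4F).

U+EA4F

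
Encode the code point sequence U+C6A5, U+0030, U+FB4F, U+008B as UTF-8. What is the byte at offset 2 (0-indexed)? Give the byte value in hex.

U+C6A5 → 3-byte form EC 9A A5 at offsets 0–2.
Offset 2 falls in char 1's range; it's byte 3 of EC 9A A5 = 0xA5.

0xA5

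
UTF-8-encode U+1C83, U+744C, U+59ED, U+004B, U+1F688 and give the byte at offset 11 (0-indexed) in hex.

U+1C83 → 3-byte form E1 B2 83 at offsets 0–2.
U+744C → 3-byte form E7 91 8C at offsets 3–5.
U+59ED → 3-byte form E5 A7 AD at offsets 6–8.
U+004B → 1-byte form 4B at offsets 9–9.
U+1F688 → 4-byte form F0 9F 9A 88 at offsets 10–13.
Offset 11 falls in char 5's range; it's byte 2 of F0 9F 9A 88 = 0x9F.

0x9F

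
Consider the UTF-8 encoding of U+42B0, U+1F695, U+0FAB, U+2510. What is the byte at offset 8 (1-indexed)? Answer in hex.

1-indexed offset 8 is 0-indexed offset 7.
U+42B0 → 3-byte form E4 8A B0 at offsets 0–2.
U+1F695 → 4-byte form F0 9F 9A 95 at offsets 3–6.
U+0FAB → 3-byte form E0 BE AB at offsets 7–9.
Offset 7 falls in char 3's range; it's byte 1 of E0 BE AB = 0xE0.

0xE0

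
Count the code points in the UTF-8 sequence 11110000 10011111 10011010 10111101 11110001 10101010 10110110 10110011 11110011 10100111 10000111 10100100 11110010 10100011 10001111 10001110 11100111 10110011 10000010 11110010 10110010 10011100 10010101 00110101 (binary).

7

Byte at offset 0: 0xF0 = 11110000 → 4-byte char (#1). Advance 4.
Byte at offset 4: 0xF1 = 11110001 → 4-byte char (#2). Advance 4.
Byte at offset 8: 0xF3 = 11110011 → 4-byte char (#3). Advance 4.
Byte at offset 12: 0xF2 = 11110010 → 4-byte char (#4). Advance 4.
Byte at offset 16: 0xE7 = 11100111 → 3-byte char (#5). Advance 3.
Byte at offset 19: 0xF2 = 11110010 → 4-byte char (#6). Advance 4.
Byte at offset 23: 0x35 = 00110101 → 1-byte char (#7). Advance 1.
Reached end at offset 24 after 7 code points.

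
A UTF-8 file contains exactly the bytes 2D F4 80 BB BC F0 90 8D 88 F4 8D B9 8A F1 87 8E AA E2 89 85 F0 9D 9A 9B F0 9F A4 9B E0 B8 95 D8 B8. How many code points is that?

10

Byte at offset 0: 0x2D = 00101101 → 1-byte char (#1). Advance 1.
Byte at offset 1: 0xF4 = 11110100 → 4-byte char (#2). Advance 4.
Byte at offset 5: 0xF0 = 11110000 → 4-byte char (#3). Advance 4.
Byte at offset 9: 0xF4 = 11110100 → 4-byte char (#4). Advance 4.
Byte at offset 13: 0xF1 = 11110001 → 4-byte char (#5). Advance 4.
Byte at offset 17: 0xE2 = 11100010 → 3-byte char (#6). Advance 3.
Byte at offset 20: 0xF0 = 11110000 → 4-byte char (#7). Advance 4.
Byte at offset 24: 0xF0 = 11110000 → 4-byte char (#8). Advance 4.
Byte at offset 28: 0xE0 = 11100000 → 3-byte char (#9). Advance 3.
Byte at offset 31: 0xD8 = 11011000 → 2-byte char (#10). Advance 2.
Reached end at offset 33 after 10 code points.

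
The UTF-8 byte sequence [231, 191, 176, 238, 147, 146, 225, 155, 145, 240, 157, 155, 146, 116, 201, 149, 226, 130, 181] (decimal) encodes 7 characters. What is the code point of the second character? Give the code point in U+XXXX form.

Offset 0: leading byte 0xE7 = 11100111 → 3-byte char #1 = E7 BF B0.
Offset 3: leading byte 0xEE = 11101110 → 3-byte char #2 = EE 93 92.
Leading byte 0xEE = 11101110 matches 1110xxxx → 3-byte sequence.
Byte 1: 0xEE = 11101110, payload 1110 (4 bits).
Byte 2: 0x93 = 10010011 (10xxxxxx ✓), payload 010011.
Byte 3: 0x92 = 10010010 (10xxxxxx ✓), payload 010010.
Concatenate: 1110010011010010 = 0xE4D2 (16 bits → U+E4D2).

U+E4D2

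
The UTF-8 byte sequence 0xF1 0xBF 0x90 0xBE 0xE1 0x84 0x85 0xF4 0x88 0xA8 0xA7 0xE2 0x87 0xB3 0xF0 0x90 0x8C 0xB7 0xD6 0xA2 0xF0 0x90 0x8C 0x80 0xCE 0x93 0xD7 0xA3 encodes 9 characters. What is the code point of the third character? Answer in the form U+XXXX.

Offset 0: leading byte 0xF1 = 11110001 → 4-byte char #1 = F1 BF 90 BE.
Offset 4: leading byte 0xE1 = 11100001 → 3-byte char #2 = E1 84 85.
Offset 7: leading byte 0xF4 = 11110100 → 4-byte char #3 = F4 88 A8 A7.
Leading byte 0xF4 = 11110100 matches 11110xxx → 4-byte sequence.
Byte 1: 0xF4 = 11110100, payload 100 (3 bits).
Byte 2: 0x88 = 10001000 (10xxxxxx ✓), payload 001000.
Byte 3: 0xA8 = 10101000 (10xxxxxx ✓), payload 101000.
Byte 4: 0xA7 = 10100111 (10xxxxxx ✓), payload 100111.
Concatenate: 100001000101000100111 = 0x108A27 (21 bits → U+108A27).

U+108A27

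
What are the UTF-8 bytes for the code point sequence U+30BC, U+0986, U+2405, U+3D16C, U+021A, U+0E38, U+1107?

U+30BC: 3-byte form → E3 82 BC.
U+0986: 3-byte form → E0 A6 86.
U+2405: 3-byte form → E2 90 85.
U+3D16C: 4-byte form → F0 BD 85 AC.
U+021A: 2-byte form → C8 9A.
U+0E38: 3-byte form → E0 B8 B8.
U+1107: 3-byte form → E1 84 87.
Concatenated (21 bytes): E3 82 BC E0 A6 86 E2 90 85 F0 BD 85 AC C8 9A E0 B8 B8 E1 84 87.

E3 82 BC E0 A6 86 E2 90 85 F0 BD 85 AC C8 9A E0 B8 B8 E1 84 87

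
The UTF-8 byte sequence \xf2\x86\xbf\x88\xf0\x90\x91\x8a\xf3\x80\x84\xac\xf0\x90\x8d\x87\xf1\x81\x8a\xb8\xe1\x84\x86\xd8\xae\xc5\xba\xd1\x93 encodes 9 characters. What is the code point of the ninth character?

U+0453

Offset 0: leading byte 0xF2 = 11110010 → 4-byte char #1 = F2 86 BF 88.
Offset 4: leading byte 0xF0 = 11110000 → 4-byte char #2 = F0 90 91 8A.
Offset 8: leading byte 0xF3 = 11110011 → 4-byte char #3 = F3 80 84 AC.
Offset 12: leading byte 0xF0 = 11110000 → 4-byte char #4 = F0 90 8D 87.
Offset 16: leading byte 0xF1 = 11110001 → 4-byte char #5 = F1 81 8A B8.
Offset 20: leading byte 0xE1 = 11100001 → 3-byte char #6 = E1 84 86.
Offset 23: leading byte 0xD8 = 11011000 → 2-byte char #7 = D8 AE.
Offset 25: leading byte 0xC5 = 11000101 → 2-byte char #8 = C5 BA.
Offset 27: leading byte 0xD1 = 11010001 → 2-byte char #9 = D1 93.
Leading byte 0xD1 = 11010001 matches 110xxxxx → 2-byte sequence.
Byte 1: 0xD1 = 11010001, payload 10001 (5 bits).
Byte 2: 0x93 = 10010011 (10xxxxxx ✓), payload 010011.
Concatenate: 10001010011 = 0x453 (11 bits → U+0453).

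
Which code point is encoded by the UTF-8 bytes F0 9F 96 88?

U+1F588

Leading byte 0xF0 = 11110000 matches 11110xxx → 4-byte sequence.
Byte 1: 0xF0 = 11110000, payload 000 (3 bits).
Byte 2: 0x9F = 10011111 (10xxxxxx ✓), payload 011111.
Byte 3: 0x96 = 10010110 (10xxxxxx ✓), payload 010110.
Byte 4: 0x88 = 10001000 (10xxxxxx ✓), payload 001000.
Concatenate: 000011111010110001000 = 0x1F588 (21 bits → U+1F588).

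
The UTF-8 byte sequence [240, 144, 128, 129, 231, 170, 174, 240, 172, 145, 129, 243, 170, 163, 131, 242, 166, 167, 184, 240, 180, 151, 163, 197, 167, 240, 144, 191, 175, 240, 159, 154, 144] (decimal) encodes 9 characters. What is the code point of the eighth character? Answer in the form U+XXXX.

U+10FEF

Offset 0: leading byte 0xF0 = 11110000 → 4-byte char #1 = F0 90 80 81.
Offset 4: leading byte 0xE7 = 11100111 → 3-byte char #2 = E7 AA AE.
Offset 7: leading byte 0xF0 = 11110000 → 4-byte char #3 = F0 AC 91 81.
Offset 11: leading byte 0xF3 = 11110011 → 4-byte char #4 = F3 AA A3 83.
Offset 15: leading byte 0xF2 = 11110010 → 4-byte char #5 = F2 A6 A7 B8.
Offset 19: leading byte 0xF0 = 11110000 → 4-byte char #6 = F0 B4 97 A3.
Offset 23: leading byte 0xC5 = 11000101 → 2-byte char #7 = C5 A7.
Offset 25: leading byte 0xF0 = 11110000 → 4-byte char #8 = F0 90 BF AF.
Leading byte 0xF0 = 11110000 matches 11110xxx → 4-byte sequence.
Byte 1: 0xF0 = 11110000, payload 000 (3 bits).
Byte 2: 0x90 = 10010000 (10xxxxxx ✓), payload 010000.
Byte 3: 0xBF = 10111111 (10xxxxxx ✓), payload 111111.
Byte 4: 0xAF = 10101111 (10xxxxxx ✓), payload 101111.
Concatenate: 000010000111111101111 = 0x10FEF (21 bits → U+10FEF).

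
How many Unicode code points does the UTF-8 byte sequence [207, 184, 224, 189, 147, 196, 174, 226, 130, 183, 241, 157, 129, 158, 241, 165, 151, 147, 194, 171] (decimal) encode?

7

Byte at offset 0: 0xCF = 11001111 → 2-byte char (#1). Advance 2.
Byte at offset 2: 0xE0 = 11100000 → 3-byte char (#2). Advance 3.
Byte at offset 5: 0xC4 = 11000100 → 2-byte char (#3). Advance 2.
Byte at offset 7: 0xE2 = 11100010 → 3-byte char (#4). Advance 3.
Byte at offset 10: 0xF1 = 11110001 → 4-byte char (#5). Advance 4.
Byte at offset 14: 0xF1 = 11110001 → 4-byte char (#6). Advance 4.
Byte at offset 18: 0xC2 = 11000010 → 2-byte char (#7). Advance 2.
Reached end at offset 20 after 7 code points.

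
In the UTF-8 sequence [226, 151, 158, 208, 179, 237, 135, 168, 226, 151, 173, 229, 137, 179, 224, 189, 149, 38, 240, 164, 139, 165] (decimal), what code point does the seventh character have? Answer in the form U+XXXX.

Offset 0: leading byte 0xE2 = 11100010 → 3-byte char #1 = E2 97 9E.
Offset 3: leading byte 0xD0 = 11010000 → 2-byte char #2 = D0 B3.
Offset 5: leading byte 0xED = 11101101 → 3-byte char #3 = ED 87 A8.
Offset 8: leading byte 0xE2 = 11100010 → 3-byte char #4 = E2 97 AD.
Offset 11: leading byte 0xE5 = 11100101 → 3-byte char #5 = E5 89 B3.
Offset 14: leading byte 0xE0 = 11100000 → 3-byte char #6 = E0 BD 95.
Offset 17: leading byte 0x26 = 00100110 → 1-byte char #7 = 26.
Leading byte 0x26 = 00100110 matches 0xxxxxxx → 1-byte sequence.
Byte 1: 0x26 = 00100110, payload 0100110 (7 bits).
Concatenate: 0100110 = 0x26 (7 bits → U+0026).

U+0026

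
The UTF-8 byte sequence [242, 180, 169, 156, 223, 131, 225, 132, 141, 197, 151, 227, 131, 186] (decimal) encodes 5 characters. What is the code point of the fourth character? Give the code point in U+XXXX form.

U+0157

Offset 0: leading byte 0xF2 = 11110010 → 4-byte char #1 = F2 B4 A9 9C.
Offset 4: leading byte 0xDF = 11011111 → 2-byte char #2 = DF 83.
Offset 6: leading byte 0xE1 = 11100001 → 3-byte char #3 = E1 84 8D.
Offset 9: leading byte 0xC5 = 11000101 → 2-byte char #4 = C5 97.
Leading byte 0xC5 = 11000101 matches 110xxxxx → 2-byte sequence.
Byte 1: 0xC5 = 11000101, payload 00101 (5 bits).
Byte 2: 0x97 = 10010111 (10xxxxxx ✓), payload 010111.
Concatenate: 00101010111 = 0x157 (11 bits → U+0157).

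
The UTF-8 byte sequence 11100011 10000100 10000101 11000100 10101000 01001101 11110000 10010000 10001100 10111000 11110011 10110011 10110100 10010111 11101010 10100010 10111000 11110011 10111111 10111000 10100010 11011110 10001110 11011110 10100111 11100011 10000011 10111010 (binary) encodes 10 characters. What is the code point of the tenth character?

U+30FA

Offset 0: leading byte 0xE3 = 11100011 → 3-byte char #1 = E3 84 85.
Offset 3: leading byte 0xC4 = 11000100 → 2-byte char #2 = C4 A8.
Offset 5: leading byte 0x4D = 01001101 → 1-byte char #3 = 4D.
Offset 6: leading byte 0xF0 = 11110000 → 4-byte char #4 = F0 90 8C B8.
Offset 10: leading byte 0xF3 = 11110011 → 4-byte char #5 = F3 B3 B4 97.
Offset 14: leading byte 0xEA = 11101010 → 3-byte char #6 = EA A2 B8.
Offset 17: leading byte 0xF3 = 11110011 → 4-byte char #7 = F3 BF B8 A2.
Offset 21: leading byte 0xDE = 11011110 → 2-byte char #8 = DE 8E.
Offset 23: leading byte 0xDE = 11011110 → 2-byte char #9 = DE A7.
Offset 25: leading byte 0xE3 = 11100011 → 3-byte char #10 = E3 83 BA.
Leading byte 0xE3 = 11100011 matches 1110xxxx → 3-byte sequence.
Byte 1: 0xE3 = 11100011, payload 0011 (4 bits).
Byte 2: 0x83 = 10000011 (10xxxxxx ✓), payload 000011.
Byte 3: 0xBA = 10111010 (10xxxxxx ✓), payload 111010.
Concatenate: 0011000011111010 = 0x30FA (16 bits → U+30FA).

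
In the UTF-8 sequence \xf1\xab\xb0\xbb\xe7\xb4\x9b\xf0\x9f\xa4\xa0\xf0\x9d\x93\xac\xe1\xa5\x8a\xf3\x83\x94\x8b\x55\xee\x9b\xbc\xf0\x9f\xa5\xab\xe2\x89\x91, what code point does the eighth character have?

Offset 0: leading byte 0xF1 = 11110001 → 4-byte char #1 = F1 AB B0 BB.
Offset 4: leading byte 0xE7 = 11100111 → 3-byte char #2 = E7 B4 9B.
Offset 7: leading byte 0xF0 = 11110000 → 4-byte char #3 = F0 9F A4 A0.
Offset 11: leading byte 0xF0 = 11110000 → 4-byte char #4 = F0 9D 93 AC.
Offset 15: leading byte 0xE1 = 11100001 → 3-byte char #5 = E1 A5 8A.
Offset 18: leading byte 0xF3 = 11110011 → 4-byte char #6 = F3 83 94 8B.
Offset 22: leading byte 0x55 = 01010101 → 1-byte char #7 = 55.
Offset 23: leading byte 0xEE = 11101110 → 3-byte char #8 = EE 9B BC.
Leading byte 0xEE = 11101110 matches 1110xxxx → 3-byte sequence.
Byte 1: 0xEE = 11101110, payload 1110 (4 bits).
Byte 2: 0x9B = 10011011 (10xxxxxx ✓), payload 011011.
Byte 3: 0xBC = 10111100 (10xxxxxx ✓), payload 111100.
Concatenate: 1110011011111100 = 0xE6FC (16 bits → U+E6FC).

U+E6FC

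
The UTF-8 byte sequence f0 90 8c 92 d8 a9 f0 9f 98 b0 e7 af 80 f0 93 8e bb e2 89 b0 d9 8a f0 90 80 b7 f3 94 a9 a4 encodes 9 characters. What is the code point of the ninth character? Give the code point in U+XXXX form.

Offset 0: leading byte 0xF0 = 11110000 → 4-byte char #1 = F0 90 8C 92.
Offset 4: leading byte 0xD8 = 11011000 → 2-byte char #2 = D8 A9.
Offset 6: leading byte 0xF0 = 11110000 → 4-byte char #3 = F0 9F 98 B0.
Offset 10: leading byte 0xE7 = 11100111 → 3-byte char #4 = E7 AF 80.
Offset 13: leading byte 0xF0 = 11110000 → 4-byte char #5 = F0 93 8E BB.
Offset 17: leading byte 0xE2 = 11100010 → 3-byte char #6 = E2 89 B0.
Offset 20: leading byte 0xD9 = 11011001 → 2-byte char #7 = D9 8A.
Offset 22: leading byte 0xF0 = 11110000 → 4-byte char #8 = F0 90 80 B7.
Offset 26: leading byte 0xF3 = 11110011 → 4-byte char #9 = F3 94 A9 A4.
Leading byte 0xF3 = 11110011 matches 11110xxx → 4-byte sequence.
Byte 1: 0xF3 = 11110011, payload 011 (3 bits).
Byte 2: 0x94 = 10010100 (10xxxxxx ✓), payload 010100.
Byte 3: 0xA9 = 10101001 (10xxxxxx ✓), payload 101001.
Byte 4: 0xA4 = 10100100 (10xxxxxx ✓), payload 100100.
Concatenate: 011010100101001100100 = 0xD4A64 (21 bits → U+D4A64).

U+D4A64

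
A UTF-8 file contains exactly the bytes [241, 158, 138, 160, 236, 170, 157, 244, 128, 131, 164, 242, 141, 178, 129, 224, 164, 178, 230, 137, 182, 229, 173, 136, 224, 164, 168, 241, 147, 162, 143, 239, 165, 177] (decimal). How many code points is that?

10

Byte at offset 0: 0xF1 = 11110001 → 4-byte char (#1). Advance 4.
Byte at offset 4: 0xEC = 11101100 → 3-byte char (#2). Advance 3.
Byte at offset 7: 0xF4 = 11110100 → 4-byte char (#3). Advance 4.
Byte at offset 11: 0xF2 = 11110010 → 4-byte char (#4). Advance 4.
Byte at offset 15: 0xE0 = 11100000 → 3-byte char (#5). Advance 3.
Byte at offset 18: 0xE6 = 11100110 → 3-byte char (#6). Advance 3.
Byte at offset 21: 0xE5 = 11100101 → 3-byte char (#7). Advance 3.
Byte at offset 24: 0xE0 = 11100000 → 3-byte char (#8). Advance 3.
Byte at offset 27: 0xF1 = 11110001 → 4-byte char (#9). Advance 4.
Byte at offset 31: 0xEF = 11101111 → 3-byte char (#10). Advance 3.
Reached end at offset 34 after 10 code points.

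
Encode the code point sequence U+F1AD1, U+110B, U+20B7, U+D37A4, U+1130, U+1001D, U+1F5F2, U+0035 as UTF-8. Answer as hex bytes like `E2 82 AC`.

U+F1AD1: 4-byte form → F3 B1 AB 91.
U+110B: 3-byte form → E1 84 8B.
U+20B7: 3-byte form → E2 82 B7.
U+D37A4: 4-byte form → F3 93 9E A4.
U+1130: 3-byte form → E1 84 B0.
U+1001D: 4-byte form → F0 90 80 9D.
U+1F5F2: 4-byte form → F0 9F 97 B2.
U+0035: 1-byte form → 35.
Concatenated (26 bytes): F3 B1 AB 91 E1 84 8B E2 82 B7 F3 93 9E A4 E1 84 B0 F0 90 80 9D F0 9F 97 B2 35.

F3 B1 AB 91 E1 84 8B E2 82 B7 F3 93 9E A4 E1 84 B0 F0 90 80 9D F0 9F 97 B2 35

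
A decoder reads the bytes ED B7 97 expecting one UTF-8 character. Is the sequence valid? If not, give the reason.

invalid (encodes a surrogate (U+D800–U+DFFF))

Structurally a 3-byte sequence; payload = 0xDDD7.
But 0xDDD7 is in U+D800–U+DFFF, the surrogate range. Surrogates are not Unicode scalar values and are forbidden in UTF-8.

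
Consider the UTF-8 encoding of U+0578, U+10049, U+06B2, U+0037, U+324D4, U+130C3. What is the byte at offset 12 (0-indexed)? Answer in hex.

U+0578 → 2-byte form D5 B8 at offsets 0–1.
U+10049 → 4-byte form F0 90 81 89 at offsets 2–5.
U+06B2 → 2-byte form DA B2 at offsets 6–7.
U+0037 → 1-byte form 37 at offsets 8–8.
U+324D4 → 4-byte form F0 B2 93 94 at offsets 9–12.
Offset 12 falls in char 5's range; it's byte 4 of F0 B2 93 94 = 0x94.

0x94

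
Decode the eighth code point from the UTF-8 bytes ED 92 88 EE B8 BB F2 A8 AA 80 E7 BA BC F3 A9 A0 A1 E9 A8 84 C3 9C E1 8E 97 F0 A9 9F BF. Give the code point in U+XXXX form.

U+1397

Offset 0: leading byte 0xED = 11101101 → 3-byte char #1 = ED 92 88.
Offset 3: leading byte 0xEE = 11101110 → 3-byte char #2 = EE B8 BB.
Offset 6: leading byte 0xF2 = 11110010 → 4-byte char #3 = F2 A8 AA 80.
Offset 10: leading byte 0xE7 = 11100111 → 3-byte char #4 = E7 BA BC.
Offset 13: leading byte 0xF3 = 11110011 → 4-byte char #5 = F3 A9 A0 A1.
Offset 17: leading byte 0xE9 = 11101001 → 3-byte char #6 = E9 A8 84.
Offset 20: leading byte 0xC3 = 11000011 → 2-byte char #7 = C3 9C.
Offset 22: leading byte 0xE1 = 11100001 → 3-byte char #8 = E1 8E 97.
Leading byte 0xE1 = 11100001 matches 1110xxxx → 3-byte sequence.
Byte 1: 0xE1 = 11100001, payload 0001 (4 bits).
Byte 2: 0x8E = 10001110 (10xxxxxx ✓), payload 001110.
Byte 3: 0x97 = 10010111 (10xxxxxx ✓), payload 010111.
Concatenate: 0001001110010111 = 0x1397 (16 bits → U+1397).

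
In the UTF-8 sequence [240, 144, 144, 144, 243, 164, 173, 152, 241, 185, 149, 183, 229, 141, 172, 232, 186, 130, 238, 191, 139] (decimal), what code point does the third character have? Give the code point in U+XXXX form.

Offset 0: leading byte 0xF0 = 11110000 → 4-byte char #1 = F0 90 90 90.
Offset 4: leading byte 0xF3 = 11110011 → 4-byte char #2 = F3 A4 AD 98.
Offset 8: leading byte 0xF1 = 11110001 → 4-byte char #3 = F1 B9 95 B7.
Leading byte 0xF1 = 11110001 matches 11110xxx → 4-byte sequence.
Byte 1: 0xF1 = 11110001, payload 001 (3 bits).
Byte 2: 0xB9 = 10111001 (10xxxxxx ✓), payload 111001.
Byte 3: 0x95 = 10010101 (10xxxxxx ✓), payload 010101.
Byte 4: 0xB7 = 10110111 (10xxxxxx ✓), payload 110111.
Concatenate: 001111001010101110111 = 0x79577 (21 bits → U+79577).

U+79577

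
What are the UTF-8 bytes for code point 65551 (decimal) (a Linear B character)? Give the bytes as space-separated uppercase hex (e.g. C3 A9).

F0 90 80 8F

U+1000F = 0x1000F = 65551 decimal. In range U+10000–U+10FFFF → 4-byte form: 11110xxx 10xxxxxx 10xxxxxx 10xxxxxx.
Binary (21 bits): 000010000000000001111.
Split 3+6+6+6: 000 | 010000 | 000000 | 001111.
Byte 1: 11110000 = 0xF0.
Byte 2: 10010000 = 0x90.
Byte 3: 10000000 = 0x80.
Byte 4: 10001111 = 0x8F.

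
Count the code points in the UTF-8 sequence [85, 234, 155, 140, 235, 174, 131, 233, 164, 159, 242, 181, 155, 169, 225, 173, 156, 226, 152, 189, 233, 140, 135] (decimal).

Byte at offset 0: 0x55 = 01010101 → 1-byte char (#1). Advance 1.
Byte at offset 1: 0xEA = 11101010 → 3-byte char (#2). Advance 3.
Byte at offset 4: 0xEB = 11101011 → 3-byte char (#3). Advance 3.
Byte at offset 7: 0xE9 = 11101001 → 3-byte char (#4). Advance 3.
Byte at offset 10: 0xF2 = 11110010 → 4-byte char (#5). Advance 4.
Byte at offset 14: 0xE1 = 11100001 → 3-byte char (#6). Advance 3.
Byte at offset 17: 0xE2 = 11100010 → 3-byte char (#7). Advance 3.
Byte at offset 20: 0xE9 = 11101001 → 3-byte char (#8). Advance 3.
Reached end at offset 23 after 8 code points.

8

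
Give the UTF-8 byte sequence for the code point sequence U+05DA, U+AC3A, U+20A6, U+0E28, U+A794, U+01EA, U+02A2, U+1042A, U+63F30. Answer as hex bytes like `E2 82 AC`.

D7 9A EA B0 BA E2 82 A6 E0 B8 A8 EA 9E 94 C7 AA CA A2 F0 90 90 AA F1 A3 BC B0

U+05DA: 2-byte form → D7 9A.
U+AC3A: 3-byte form → EA B0 BA.
U+20A6: 3-byte form → E2 82 A6.
U+0E28: 3-byte form → E0 B8 A8.
U+A794: 3-byte form → EA 9E 94.
U+01EA: 2-byte form → C7 AA.
U+02A2: 2-byte form → CA A2.
U+1042A: 4-byte form → F0 90 90 AA.
U+63F30: 4-byte form → F1 A3 BC B0.
Concatenated (26 bytes): D7 9A EA B0 BA E2 82 A6 E0 B8 A8 EA 9E 94 C7 AA CA A2 F0 90 90 AA F1 A3 BC B0.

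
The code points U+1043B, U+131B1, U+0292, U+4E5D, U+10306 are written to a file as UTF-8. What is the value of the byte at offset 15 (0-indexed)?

U+1043B → 4-byte form F0 90 90 BB at offsets 0–3.
U+131B1 → 4-byte form F0 93 86 B1 at offsets 4–7.
U+0292 → 2-byte form CA 92 at offsets 8–9.
U+4E5D → 3-byte form E4 B9 9D at offsets 10–12.
U+10306 → 4-byte form F0 90 8C 86 at offsets 13–16.
Offset 15 falls in char 5's range; it's byte 3 of F0 90 8C 86 = 0x8C.

0x8C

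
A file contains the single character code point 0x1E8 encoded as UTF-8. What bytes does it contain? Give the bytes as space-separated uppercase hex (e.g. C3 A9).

C7 A8

U+01E8 = 0x1E8 = 488 decimal. In range U+0080–U+07FF → 2-byte form: 110xxxxx 10xxxxxx.
Binary (11 bits): 00111101000.
Split 5+6: 00111 | 101000.
Byte 1: 11000111 = 0xC7.
Byte 2: 10101000 = 0xA8.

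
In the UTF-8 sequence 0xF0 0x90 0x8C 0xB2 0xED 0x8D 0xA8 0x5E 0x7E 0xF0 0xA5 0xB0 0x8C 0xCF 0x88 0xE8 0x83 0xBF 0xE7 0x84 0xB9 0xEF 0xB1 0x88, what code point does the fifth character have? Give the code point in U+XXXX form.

Offset 0: leading byte 0xF0 = 11110000 → 4-byte char #1 = F0 90 8C B2.
Offset 4: leading byte 0xED = 11101101 → 3-byte char #2 = ED 8D A8.
Offset 7: leading byte 0x5E = 01011110 → 1-byte char #3 = 5E.
Offset 8: leading byte 0x7E = 01111110 → 1-byte char #4 = 7E.
Offset 9: leading byte 0xF0 = 11110000 → 4-byte char #5 = F0 A5 B0 8C.
Leading byte 0xF0 = 11110000 matches 11110xxx → 4-byte sequence.
Byte 1: 0xF0 = 11110000, payload 000 (3 bits).
Byte 2: 0xA5 = 10100101 (10xxxxxx ✓), payload 100101.
Byte 3: 0xB0 = 10110000 (10xxxxxx ✓), payload 110000.
Byte 4: 0x8C = 10001100 (10xxxxxx ✓), payload 001100.
Concatenate: 000100101110000001100 = 0x25C0C (21 bits → U+25C0C).

U+25C0C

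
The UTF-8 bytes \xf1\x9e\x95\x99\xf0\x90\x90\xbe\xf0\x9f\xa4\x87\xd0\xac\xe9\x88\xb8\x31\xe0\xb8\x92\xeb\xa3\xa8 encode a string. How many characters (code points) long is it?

Byte at offset 0: 0xF1 = 11110001 → 4-byte char (#1). Advance 4.
Byte at offset 4: 0xF0 = 11110000 → 4-byte char (#2). Advance 4.
Byte at offset 8: 0xF0 = 11110000 → 4-byte char (#3). Advance 4.
Byte at offset 12: 0xD0 = 11010000 → 2-byte char (#4). Advance 2.
Byte at offset 14: 0xE9 = 11101001 → 3-byte char (#5). Advance 3.
Byte at offset 17: 0x31 = 00110001 → 1-byte char (#6). Advance 1.
Byte at offset 18: 0xE0 = 11100000 → 3-byte char (#7). Advance 3.
Byte at offset 21: 0xEB = 11101011 → 3-byte char (#8). Advance 3.
Reached end at offset 24 after 8 code points.

8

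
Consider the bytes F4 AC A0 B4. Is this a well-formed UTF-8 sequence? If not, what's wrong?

invalid (encodes a value above U+10FFFF)

Leading byte 0xF4 = 11110100 → 4-byte form.
Payload = 0x12C834, which exceeds U+10FFFF, the maximum Unicode code point. (Leading bytes F5–FF, or F4 followed by ≥ 0x90, are invalid.)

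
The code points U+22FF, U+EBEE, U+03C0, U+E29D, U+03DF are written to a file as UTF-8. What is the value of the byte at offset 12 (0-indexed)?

U+22FF → 3-byte form E2 8B BF at offsets 0–2.
U+EBEE → 3-byte form EE AF AE at offsets 3–5.
U+03C0 → 2-byte form CF 80 at offsets 6–7.
U+E29D → 3-byte form EE 8A 9D at offsets 8–10.
U+03DF → 2-byte form CF 9F at offsets 11–12.
Offset 12 falls in char 5's range; it's byte 2 of CF 9F = 0x9F.

0x9F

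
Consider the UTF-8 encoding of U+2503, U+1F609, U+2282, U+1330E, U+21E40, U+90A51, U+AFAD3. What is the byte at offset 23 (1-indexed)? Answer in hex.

1-indexed offset 23 is 0-indexed offset 22.
U+2503 → 3-byte form E2 94 83 at offsets 0–2.
U+1F609 → 4-byte form F0 9F 98 89 at offsets 3–6.
U+2282 → 3-byte form E2 8A 82 at offsets 7–9.
U+1330E → 4-byte form F0 93 8C 8E at offsets 10–13.
U+21E40 → 4-byte form F0 A1 B9 80 at offsets 14–17.
U+90A51 → 4-byte form F2 90 A9 91 at offsets 18–21.
U+AFAD3 → 4-byte form F2 AF AB 93 at offsets 22–25.
Offset 22 falls in char 7's range; it's byte 1 of F2 AF AB 93 = 0xF2.

0xF2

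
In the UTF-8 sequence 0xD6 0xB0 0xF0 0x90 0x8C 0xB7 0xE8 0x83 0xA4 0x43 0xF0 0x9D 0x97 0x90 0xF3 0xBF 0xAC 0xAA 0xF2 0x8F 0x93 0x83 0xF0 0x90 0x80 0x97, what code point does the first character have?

U+05B0

Offset 0: leading byte 0xD6 = 11010110 → 2-byte char #1 = D6 B0.
Leading byte 0xD6 = 11010110 matches 110xxxxx → 2-byte sequence.
Byte 1: 0xD6 = 11010110, payload 10110 (5 bits).
Byte 2: 0xB0 = 10110000 (10xxxxxx ✓), payload 110000.
Concatenate: 10110110000 = 0x5B0 (11 bits → U+05B0).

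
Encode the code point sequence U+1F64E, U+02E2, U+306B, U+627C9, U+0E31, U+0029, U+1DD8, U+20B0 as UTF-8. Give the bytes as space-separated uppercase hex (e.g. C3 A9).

F0 9F 99 8E CB A2 E3 81 AB F1 A2 9F 89 E0 B8 B1 29 E1 B7 98 E2 82 B0

U+1F64E: 4-byte form → F0 9F 99 8E.
U+02E2: 2-byte form → CB A2.
U+306B: 3-byte form → E3 81 AB.
U+627C9: 4-byte form → F1 A2 9F 89.
U+0E31: 3-byte form → E0 B8 B1.
U+0029: 1-byte form → 29.
U+1DD8: 3-byte form → E1 B7 98.
U+20B0: 3-byte form → E2 82 B0.
Concatenated (23 bytes): F0 9F 99 8E CB A2 E3 81 AB F1 A2 9F 89 E0 B8 B1 29 E1 B7 98 E2 82 B0.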